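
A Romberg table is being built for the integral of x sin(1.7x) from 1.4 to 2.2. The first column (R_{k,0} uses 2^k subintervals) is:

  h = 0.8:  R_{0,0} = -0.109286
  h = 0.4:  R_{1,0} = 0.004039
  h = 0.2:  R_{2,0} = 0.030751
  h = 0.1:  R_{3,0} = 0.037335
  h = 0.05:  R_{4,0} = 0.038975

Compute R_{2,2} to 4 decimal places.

0.0395

Richardson extrapolation on the trapezoidal column (denominator 4−1=3):
R_{1,1} = (4·0.004039 − (-0.109286)) / 3 = 0.041814
R_{2,1} = 0.030751 + (0.030751 − 0.004039)/3 = 0.039655
R_{2,2} = 0.039655 + (0.039655 − 0.041814)/15 = 0.039511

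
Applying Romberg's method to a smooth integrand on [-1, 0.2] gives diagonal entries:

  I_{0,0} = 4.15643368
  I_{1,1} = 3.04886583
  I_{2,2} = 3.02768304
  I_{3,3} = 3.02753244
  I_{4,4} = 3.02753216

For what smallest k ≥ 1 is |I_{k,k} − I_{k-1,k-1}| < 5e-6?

|I_{1,1} − I_{0,0}| = 1.10756785 ≥ 5e-6
|I_{2,2} − I_{1,1}| = 0.02118279 ≥ 5e-6
|I_{3,3} − I_{2,2}| = 0.00015060 ≥ 5e-6
|I_{4,4} − I_{3,3}| = 0.00000028 < 5e-6

k = 4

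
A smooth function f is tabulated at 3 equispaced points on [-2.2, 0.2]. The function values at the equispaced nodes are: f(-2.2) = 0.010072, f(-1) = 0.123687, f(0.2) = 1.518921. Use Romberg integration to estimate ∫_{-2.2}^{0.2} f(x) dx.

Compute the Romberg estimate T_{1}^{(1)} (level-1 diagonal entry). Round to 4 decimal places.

0.8095

T_{0}^{(0)} (trapezoid, 1 panel, h=2.4000): 1.834792
T_{1}^{(0)} (trapezoid, 2 panels, h=1.2000): 1.065820
T_{1}^{(1)} = 1.065820 + (1.065820 − 1.834792)/3 = 0.809496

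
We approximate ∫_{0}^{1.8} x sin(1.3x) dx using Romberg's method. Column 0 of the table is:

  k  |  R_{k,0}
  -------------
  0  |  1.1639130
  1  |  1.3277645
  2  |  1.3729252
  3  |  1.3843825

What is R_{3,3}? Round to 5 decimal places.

1.38821

R_{1,1} = (4·1.3277645 − 1.1639130) / 3 = 1.3823817
R_{2,1} = (4·1.3729252 − 1.3277645) / 3 = 1.3879788
R_{3,1} = 1.3843825 + (1.3843825 − 1.3729252)/3 = 1.3882016
R_{2,2} = (16·1.3879788 − 1.3823817) / 15 = 1.3883519
R_{3,2} = 1.3882016 + (1.3882016 − 1.3879788)/15 = 1.3882165
R_{3,3} = (64·1.3882165 − 1.3883519) / 63 = 1.3882144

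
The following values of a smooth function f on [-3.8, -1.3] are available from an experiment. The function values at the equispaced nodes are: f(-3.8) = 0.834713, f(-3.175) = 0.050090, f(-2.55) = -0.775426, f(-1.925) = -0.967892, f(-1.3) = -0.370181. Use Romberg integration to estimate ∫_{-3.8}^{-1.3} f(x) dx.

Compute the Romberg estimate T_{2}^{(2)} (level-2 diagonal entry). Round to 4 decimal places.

T_{0}^{(0)} (trapezoid, 1 panel, h=2.5000): 0.580665
T_{1}^{(0)} (trapezoid, 2 panels, h=1.2500): -0.678950
T_{2}^{(0)} (trapezoid, 4 panels, h=0.6250): -0.913101
T_{1}^{(1)} = -0.678950 + (-0.678950 − 0.580665)/3 = -1.098822
T_{2}^{(1)} = -0.913101 + (-0.913101 − (-0.678950))/3 = -0.991151
T_{2}^{(2)} = -0.991151 + (-0.991151 − (-1.098822))/15 = -0.983973

-0.9840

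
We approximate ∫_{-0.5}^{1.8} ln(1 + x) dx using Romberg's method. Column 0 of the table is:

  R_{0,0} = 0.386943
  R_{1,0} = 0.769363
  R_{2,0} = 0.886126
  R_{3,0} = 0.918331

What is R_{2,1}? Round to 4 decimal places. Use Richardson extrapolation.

0.9250

R_{2,1} = (4·0.886126 − 0.769363) / 3 = 0.925047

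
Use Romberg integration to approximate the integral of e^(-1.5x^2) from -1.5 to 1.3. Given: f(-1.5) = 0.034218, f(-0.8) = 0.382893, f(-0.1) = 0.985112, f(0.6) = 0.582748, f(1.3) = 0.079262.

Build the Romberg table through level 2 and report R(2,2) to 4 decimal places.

1.3538

R(0,0) (trapezoid, 1 panel, h=2.8000): 0.158872
R(1,0) (trapezoid, 2 panels, h=1.4000): 1.458593
R(2,0) (trapezoid, 4 panels, h=0.7000): 1.405245
R(1,1) = 1.458593 + (1.458593 − 0.158872)/3 = 1.891833
R(2,1) = 1.405245 + (1.405245 − 1.458593)/3 = 1.387462
R(2,2) = 1.387462 + (1.387462 − 1.891833)/15 = 1.353837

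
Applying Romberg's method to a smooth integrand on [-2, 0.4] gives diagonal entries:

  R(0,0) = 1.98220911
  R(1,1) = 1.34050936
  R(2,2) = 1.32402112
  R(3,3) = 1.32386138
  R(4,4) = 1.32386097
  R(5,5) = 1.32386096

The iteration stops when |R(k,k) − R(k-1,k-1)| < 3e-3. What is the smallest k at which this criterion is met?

|R(1,1) − R(0,0)| = 0.64169975 ≥ 3e-3
|R(2,2) − R(1,1)| = 0.01648824 ≥ 3e-3
|R(3,3) − R(2,2)| = 0.00015974 < 3e-3

k = 3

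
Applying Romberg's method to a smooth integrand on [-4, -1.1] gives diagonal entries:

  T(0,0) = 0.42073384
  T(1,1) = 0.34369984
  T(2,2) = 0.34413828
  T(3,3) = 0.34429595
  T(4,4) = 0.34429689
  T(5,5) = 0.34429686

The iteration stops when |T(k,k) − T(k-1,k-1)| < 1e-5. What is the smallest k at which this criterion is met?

k = 4

|T(1,1) − T(0,0)| = 0.07703400 ≥ 1e-5
|T(2,2) − T(1,1)| = 0.00043844 ≥ 1e-5
|T(3,3) − T(2,2)| = 0.00015767 ≥ 1e-5
|T(4,4) − T(3,3)| = 0.00000094 < 1e-5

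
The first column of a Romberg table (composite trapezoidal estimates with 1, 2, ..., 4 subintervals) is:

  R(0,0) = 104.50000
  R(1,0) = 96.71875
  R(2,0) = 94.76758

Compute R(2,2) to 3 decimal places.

94.117

Richardson extrapolation on the trapezoidal column (denominator 4−1=3):
R(1,1) = 96.71875 + (96.71875 − 104.50000)/3 = 94.12500
R(2,1) = 94.76758 + (94.76758 − 96.71875)/3 = 94.11719
R(2,2) = 94.11719 + (94.11719 − 94.12500)/15 = 94.11667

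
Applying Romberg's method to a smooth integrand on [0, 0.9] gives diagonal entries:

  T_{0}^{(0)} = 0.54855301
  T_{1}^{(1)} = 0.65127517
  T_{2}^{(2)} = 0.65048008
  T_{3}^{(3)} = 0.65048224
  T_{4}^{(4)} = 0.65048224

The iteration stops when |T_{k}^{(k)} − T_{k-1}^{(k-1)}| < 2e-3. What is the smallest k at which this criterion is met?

|T_{1}^{(1)} − T_{0}^{(0)}| = 0.10272216 ≥ 2e-3
|T_{2}^{(2)} − T_{1}^{(1)}| = 0.00079509 < 2e-3

k = 2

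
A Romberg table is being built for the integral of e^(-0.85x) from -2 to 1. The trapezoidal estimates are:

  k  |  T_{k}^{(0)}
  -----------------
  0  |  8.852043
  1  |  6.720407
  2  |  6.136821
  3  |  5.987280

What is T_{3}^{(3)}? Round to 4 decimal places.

5.9371

T_{1}^{(1)} = (4·6.720407 − 8.852043) / 3 = 6.009862
T_{2}^{(1)} = 6.136821 + (6.136821 − 6.720407)/3 = 5.942292
T_{3}^{(1)} = 5.987280 + (5.987280 − 6.136821)/3 = 5.937433
T_{2}^{(2)} = 5.942292 + (5.942292 − 6.009862)/15 = 5.937787
T_{3}^{(2)} = 5.937433 + (5.937433 − 5.942292)/15 = 5.937109
T_{3}^{(3)} = (64·5.937109 − 5.937787) / 63 = 5.937098
(Column j=1 coincides with Simpson's rule on the same nodes.)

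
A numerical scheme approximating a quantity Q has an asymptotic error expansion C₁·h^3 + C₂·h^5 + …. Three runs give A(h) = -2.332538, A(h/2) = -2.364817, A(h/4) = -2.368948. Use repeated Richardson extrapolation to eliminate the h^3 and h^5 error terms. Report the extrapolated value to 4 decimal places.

-2.3695

First eliminate the h^3 term (factor 2^3 = 8):
  B₁ = (8·(-2.364817) − (-2.332538))/7 = -2.369428
  B₂ = (8·(-2.368948) − (-2.364817))/7 = -2.369538
Then eliminate the h^5 term (factor 2^5 = 32):
  (32·(-2.369538) − (-2.369428))/31 = -2.369542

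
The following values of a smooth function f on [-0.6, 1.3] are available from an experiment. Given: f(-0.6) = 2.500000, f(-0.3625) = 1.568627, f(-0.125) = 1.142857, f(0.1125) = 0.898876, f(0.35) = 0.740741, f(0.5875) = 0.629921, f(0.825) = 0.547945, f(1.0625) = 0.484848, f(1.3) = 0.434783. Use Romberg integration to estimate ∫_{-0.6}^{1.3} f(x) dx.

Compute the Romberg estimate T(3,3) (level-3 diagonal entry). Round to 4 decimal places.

T(0,0) (trapezoid, 1 panel, h=1.9000): 2.788044
T(1,0) (trapezoid, 2 panels, h=0.9500): 2.097726
T(2,0) (trapezoid, 4 panels, h=0.4750): 1.851994
T(3,0) (trapezoid, 8 panels, h=0.2375): 1.776787
T(1,1) = 2.097726 + (2.097726 − 2.788044)/3 = 1.867620
T(2,1) = 1.851994 + (1.851994 − 2.097726)/3 = 1.770083
T(3,1) = 1.776787 + (1.776787 − 1.851994)/3 = 1.751718
T(2,2) = 1.770083 + (1.770083 − 1.867620)/15 = 1.763581
T(3,2) = 1.751718 + (1.751718 − 1.770083)/15 = 1.750494
T(3,3) = 1.750494 + (1.750494 − 1.763581)/63 = 1.750286

1.7503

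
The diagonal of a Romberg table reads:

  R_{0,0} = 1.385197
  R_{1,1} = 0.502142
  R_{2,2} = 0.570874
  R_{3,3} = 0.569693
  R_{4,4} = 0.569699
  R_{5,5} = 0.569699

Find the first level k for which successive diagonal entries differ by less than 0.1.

k = 2

|R_{1,1} − R_{0,0}| = 0.883055 ≥ 0.1
|R_{2,2} − R_{1,1}| = 0.068732 < 0.1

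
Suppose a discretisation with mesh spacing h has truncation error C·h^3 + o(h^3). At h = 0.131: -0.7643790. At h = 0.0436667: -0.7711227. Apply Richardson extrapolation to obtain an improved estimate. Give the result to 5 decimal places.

Extrapolated value = (27·A(h/3) − A(h)) / (27 − 1)
= (27·(-0.7711227) − (-0.7643790)) / 26
= -20.0559339 / 26 = -0.7713821

-0.77138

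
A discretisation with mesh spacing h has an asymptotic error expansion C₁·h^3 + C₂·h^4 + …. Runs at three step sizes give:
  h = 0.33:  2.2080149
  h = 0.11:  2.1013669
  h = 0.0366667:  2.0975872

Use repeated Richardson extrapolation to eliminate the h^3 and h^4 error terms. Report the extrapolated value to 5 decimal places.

First eliminate the h^3 term (factor 3^3 = 27):
  B₁ = (27·2.1013669 − 2.2080149)/26 = 2.0972651
  B₂ = (27·2.0975872 − 2.1013669)/26 = 2.0974418
Then eliminate the h^4 term (factor 3^4 = 81):
  (81·2.0974418 − 2.0972651)/80 = 2.0974440

2.09744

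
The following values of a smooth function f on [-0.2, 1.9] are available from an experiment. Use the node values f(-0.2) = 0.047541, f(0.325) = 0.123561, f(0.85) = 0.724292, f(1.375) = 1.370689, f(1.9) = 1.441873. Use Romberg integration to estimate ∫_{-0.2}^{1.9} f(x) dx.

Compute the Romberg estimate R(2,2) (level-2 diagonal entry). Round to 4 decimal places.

1.5618

R(0,0) (trapezoid, 1 panel, h=2.1000): 1.563885
R(1,0) (trapezoid, 2 panels, h=1.0500): 1.542449
R(2,0) (trapezoid, 4 panels, h=0.5250): 1.555706
R(1,1) = 1.542449 + (1.542449 − 1.563885)/3 = 1.535304
R(2,1) = 1.555706 + (1.555706 − 1.542449)/3 = 1.560125
R(2,2) = 1.560125 + (1.560125 − 1.535304)/15 = 1.561780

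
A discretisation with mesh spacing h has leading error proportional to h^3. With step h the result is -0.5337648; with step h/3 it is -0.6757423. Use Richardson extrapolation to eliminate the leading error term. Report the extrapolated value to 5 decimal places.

-0.68120

Extrapolated value = (27·A(h/3) − A(h)) / (27 − 1)
= (27·(-0.6757423) − (-0.5337648)) / 26
= -17.7112773 / 26 = -0.6812030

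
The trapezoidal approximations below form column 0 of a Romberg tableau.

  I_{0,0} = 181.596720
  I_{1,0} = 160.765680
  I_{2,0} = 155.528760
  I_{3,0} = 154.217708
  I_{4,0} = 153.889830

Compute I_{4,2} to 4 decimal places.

Richardson extrapolation on the trapezoidal column (denominator 4−1=3):
I_{3,1} = (4·154.217708 − 155.528760) / 3 = 153.780691
I_{4,1} = (4·153.889830 − 154.217708) / 3 = 153.780537
I_{4,2} = (16·153.780537 − 153.780691) / 15 = 153.780527
(Column j=1 coincides with Simpson's rule on the same nodes.)

153.7805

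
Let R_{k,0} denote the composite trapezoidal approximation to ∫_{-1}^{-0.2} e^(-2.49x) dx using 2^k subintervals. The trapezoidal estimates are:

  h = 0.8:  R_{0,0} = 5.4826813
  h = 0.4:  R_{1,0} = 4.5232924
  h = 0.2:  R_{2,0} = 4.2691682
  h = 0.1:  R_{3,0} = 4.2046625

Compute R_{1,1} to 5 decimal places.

Richardson extrapolation on the trapezoidal column (denominator 4−1=3):
R_{1,1} = 4.5232924 + (4.5232924 − 5.4826813)/3 = 4.2034961
(Column j=1 coincides with Simpson's rule on the same nodes.)

4.20350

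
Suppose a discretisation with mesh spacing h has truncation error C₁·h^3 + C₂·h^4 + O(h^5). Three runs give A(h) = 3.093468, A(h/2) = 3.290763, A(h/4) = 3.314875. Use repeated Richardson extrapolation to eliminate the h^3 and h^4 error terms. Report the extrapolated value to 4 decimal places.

3.3183

First eliminate the h^3 term (factor 2^3 = 8):
  B₁ = (8·3.290763 − 3.093468)/7 = 3.318948
  B₂ = (8·3.314875 − 3.290763)/7 = 3.318320
Then eliminate the h^4 term (factor 2^4 = 16):
  (16·3.318320 − 3.318948)/15 = 3.318278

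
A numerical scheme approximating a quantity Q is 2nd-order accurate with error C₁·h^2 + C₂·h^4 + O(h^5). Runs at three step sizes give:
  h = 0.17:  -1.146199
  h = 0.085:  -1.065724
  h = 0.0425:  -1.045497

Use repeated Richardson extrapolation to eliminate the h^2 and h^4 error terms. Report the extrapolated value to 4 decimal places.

First eliminate the h^2 term (factor 2^2 = 4):
  B₁ = (4·(-1.065724) − (-1.146199))/3 = -1.038899
  B₂ = (4·(-1.045497) − (-1.065724))/3 = -1.038755
Then eliminate the h^4 term (factor 2^4 = 16):
  (16·(-1.038755) − (-1.038899))/15 = -1.038745

-1.0387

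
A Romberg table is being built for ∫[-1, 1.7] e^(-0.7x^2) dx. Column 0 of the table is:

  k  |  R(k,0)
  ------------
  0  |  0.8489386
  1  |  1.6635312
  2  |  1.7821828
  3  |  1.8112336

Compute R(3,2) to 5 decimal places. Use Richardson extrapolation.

Richardson extrapolation on the trapezoidal column (denominator 4−1=3):
R(2,1) = (4·1.7821828 − 1.6635312) / 3 = 1.8217333
R(3,1) = 1.8112336 + (1.8112336 − 1.7821828)/3 = 1.8209172
R(3,2) = 1.8209172 + (1.8209172 − 1.8217333)/15 = 1.8208628

1.82086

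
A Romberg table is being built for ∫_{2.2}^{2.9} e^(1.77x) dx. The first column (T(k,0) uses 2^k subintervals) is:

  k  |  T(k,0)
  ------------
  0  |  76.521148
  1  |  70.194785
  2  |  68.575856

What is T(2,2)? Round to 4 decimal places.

68.0329

Richardson extrapolation on the trapezoidal column (denominator 4−1=3):
T(1,1) = (4·70.194785 − 76.521148) / 3 = 68.085997
T(2,1) = (4·68.575856 − 70.194785) / 3 = 68.036213
T(2,2) = 68.036213 + (68.036213 − 68.085997)/15 = 68.032894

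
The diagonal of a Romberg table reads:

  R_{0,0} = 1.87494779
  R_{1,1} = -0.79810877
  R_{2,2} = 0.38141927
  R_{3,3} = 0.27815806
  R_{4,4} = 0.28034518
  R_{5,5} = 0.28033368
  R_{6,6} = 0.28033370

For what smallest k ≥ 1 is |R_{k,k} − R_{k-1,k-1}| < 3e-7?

|R_{1,1} − R_{0,0}| = 2.67305656 ≥ 3e-7
|R_{2,2} − R_{1,1}| = 1.17952804 ≥ 3e-7
|R_{3,3} − R_{2,2}| = 0.10326121 ≥ 3e-7
|R_{4,4} − R_{3,3}| = 0.00218712 ≥ 3e-7
|R_{5,5} − R_{4,4}| = 0.00001150 ≥ 3e-7
|R_{6,6} − R_{5,5}| = 0.00000002 < 3e-7

k = 6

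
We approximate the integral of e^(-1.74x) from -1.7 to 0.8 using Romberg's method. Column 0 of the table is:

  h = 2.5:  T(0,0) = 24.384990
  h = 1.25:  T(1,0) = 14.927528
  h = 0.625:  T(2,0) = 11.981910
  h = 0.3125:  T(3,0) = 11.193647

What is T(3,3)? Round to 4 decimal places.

Richardson extrapolation on the trapezoidal column (denominator 4−1=3):
T(1,1) = 14.927528 + (14.927528 − 24.384990)/3 = 11.775041
T(2,1) = 11.981910 + (11.981910 − 14.927528)/3 = 11.000037
T(3,1) = 11.193647 + (11.193647 − 11.981910)/3 = 10.930893
T(2,2) = (16·11.000037 − 11.775041) / 15 = 10.948370
T(3,2) = (16·10.930893 − 11.000037) / 15 = 10.926283
T(3,3) = (64·10.926283 − 10.948370) / 63 = 10.925932
(Column j=1 coincides with Simpson's rule on the same nodes.)

10.9259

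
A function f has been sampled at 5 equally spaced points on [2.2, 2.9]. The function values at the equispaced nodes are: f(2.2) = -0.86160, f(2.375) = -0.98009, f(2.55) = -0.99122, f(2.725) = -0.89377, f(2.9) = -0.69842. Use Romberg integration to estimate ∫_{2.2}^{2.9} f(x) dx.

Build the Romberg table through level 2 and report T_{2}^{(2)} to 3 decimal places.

T_{0}^{(0)} (trapezoid, 1 panel, h=0.7000): -0.54601
T_{1}^{(0)} (trapezoid, 2 panels, h=0.3500): -0.61993
T_{2}^{(0)} (trapezoid, 4 panels, h=0.1750): -0.63789
T_{1}^{(1)} = -0.61993 + (-0.61993 − (-0.54601))/3 = -0.64457
T_{2}^{(1)} = -0.63789 + (-0.63789 − (-0.61993))/3 = -0.64388
T_{2}^{(2)} = -0.64388 + (-0.64388 − (-0.64457))/15 = -0.64383

-0.644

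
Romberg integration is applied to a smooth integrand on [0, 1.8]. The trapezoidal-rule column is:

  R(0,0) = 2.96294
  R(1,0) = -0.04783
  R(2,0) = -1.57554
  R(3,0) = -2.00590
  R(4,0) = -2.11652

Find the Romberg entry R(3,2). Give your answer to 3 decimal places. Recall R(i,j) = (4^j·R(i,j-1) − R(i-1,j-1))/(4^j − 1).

R(2,1) = (4·(-1.57554) − (-0.04783)) / 3 = -2.08478
R(3,1) = (4·(-2.00590) − (-1.57554)) / 3 = -2.14935
R(3,2) = (16·(-2.14935) − (-2.08478)) / 15 = -2.15365

-2.154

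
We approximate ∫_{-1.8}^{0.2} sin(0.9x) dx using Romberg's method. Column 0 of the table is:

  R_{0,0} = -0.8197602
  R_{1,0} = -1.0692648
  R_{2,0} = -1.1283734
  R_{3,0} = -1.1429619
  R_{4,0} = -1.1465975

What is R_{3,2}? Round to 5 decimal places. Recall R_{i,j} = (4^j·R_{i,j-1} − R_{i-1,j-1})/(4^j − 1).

-1.14781

Richardson extrapolation on the trapezoidal column (denominator 4−1=3):
R_{2,1} = -1.1283734 + (-1.1283734 − (-1.0692648))/3 = -1.1480763
R_{3,1} = (4·(-1.1429619) − (-1.1283734)) / 3 = -1.1478247
R_{3,2} = (16·(-1.1478247) − (-1.1480763)) / 15 = -1.1478079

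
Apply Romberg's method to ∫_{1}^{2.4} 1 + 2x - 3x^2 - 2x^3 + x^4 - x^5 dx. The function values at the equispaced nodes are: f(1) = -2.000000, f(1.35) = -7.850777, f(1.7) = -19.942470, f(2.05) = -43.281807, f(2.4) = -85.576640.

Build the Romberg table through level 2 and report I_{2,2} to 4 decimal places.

I_{0,0} (trapezoid, 1 panel, h=1.4000): -61.303648
I_{1,0} (trapezoid, 2 panels, h=0.7000): -44.611553
I_{2,0} (trapezoid, 4 panels, h=0.3500): -40.202181
I_{1,1} = -44.611553 + (-44.611553 − (-61.303648))/3 = -39.047521
I_{2,1} = -40.202181 + (-40.202181 − (-44.611553))/3 = -38.732390
I_{2,2} = -38.732390 + (-38.732390 − (-39.047521))/15 = -38.711381

-38.7114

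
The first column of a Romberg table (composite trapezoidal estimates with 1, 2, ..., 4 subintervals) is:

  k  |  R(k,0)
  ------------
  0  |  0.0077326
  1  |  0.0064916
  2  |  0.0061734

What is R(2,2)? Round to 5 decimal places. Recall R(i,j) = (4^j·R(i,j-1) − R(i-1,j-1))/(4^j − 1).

0.00607

R(1,1) = 0.0064916 + (0.0064916 − 0.0077326)/3 = 0.0060779
R(2,1) = (4·0.0061734 − 0.0064916) / 3 = 0.0060673
R(2,2) = (16·0.0060673 − 0.0060779) / 15 = 0.0060666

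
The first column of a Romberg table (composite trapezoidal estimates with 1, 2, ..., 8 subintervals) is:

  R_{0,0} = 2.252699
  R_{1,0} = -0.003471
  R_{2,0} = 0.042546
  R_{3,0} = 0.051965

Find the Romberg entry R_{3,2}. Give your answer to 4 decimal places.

Richardson extrapolation on the trapezoidal column (denominator 4−1=3):
R_{2,1} = 0.042546 + (0.042546 − (-0.003471))/3 = 0.057885
R_{3,1} = (4·0.051965 − 0.042546) / 3 = 0.055105
R_{3,2} = (16·0.055105 − 0.057885) / 15 = 0.054920

0.0549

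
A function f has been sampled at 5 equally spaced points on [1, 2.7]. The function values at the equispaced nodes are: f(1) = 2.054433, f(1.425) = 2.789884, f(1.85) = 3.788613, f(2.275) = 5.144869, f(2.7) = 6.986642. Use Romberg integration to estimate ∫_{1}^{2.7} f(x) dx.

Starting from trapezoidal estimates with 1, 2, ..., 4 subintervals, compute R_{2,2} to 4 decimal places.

6.8503

R_{0,0} (trapezoid, 1 panel, h=1.7000): 7.684914
R_{1,0} (trapezoid, 2 panels, h=0.8500): 7.062778
R_{2,0} (trapezoid, 4 panels, h=0.4250): 6.903659
R_{1,1} = 7.062778 + (7.062778 − 7.684914)/3 = 6.855399
R_{2,1} = 6.903659 + (6.903659 − 7.062778)/3 = 6.850619
R_{2,2} = 6.850619 + (6.850619 − 6.855399)/15 = 6.850300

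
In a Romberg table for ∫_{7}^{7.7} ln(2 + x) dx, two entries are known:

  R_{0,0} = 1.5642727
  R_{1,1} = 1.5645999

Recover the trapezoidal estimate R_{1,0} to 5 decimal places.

From R_{1,1} = (4·R_{1,0} − R_{0,0})/3, solve for R_{1,0}:
4·R_{1,0} = 3·1.5645999 + 1.5642727 = 6.2580724
R_{1,0} = 1.5645181

1.56452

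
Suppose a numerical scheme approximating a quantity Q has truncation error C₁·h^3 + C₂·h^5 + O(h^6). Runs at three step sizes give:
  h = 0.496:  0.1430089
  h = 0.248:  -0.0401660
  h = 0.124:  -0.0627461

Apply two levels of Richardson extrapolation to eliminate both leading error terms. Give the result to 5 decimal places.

First eliminate the h^3 term (factor 2^3 = 8):
  B₁ = (8·(-0.0401660) − 0.1430089)/7 = -0.0663338
  B₂ = (8·(-0.0627461) − (-0.0401660))/7 = -0.0659718
Then eliminate the h^5 term (factor 2^5 = 32):
  (32·(-0.0659718) − (-0.0663338))/31 = -0.0659601

-0.06596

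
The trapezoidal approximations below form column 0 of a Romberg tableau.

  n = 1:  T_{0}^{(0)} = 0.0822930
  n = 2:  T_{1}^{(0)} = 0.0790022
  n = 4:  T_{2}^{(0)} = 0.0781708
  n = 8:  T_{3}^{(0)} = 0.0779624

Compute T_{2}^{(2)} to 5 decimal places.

Richardson extrapolation on the trapezoidal column (denominator 4−1=3):
T_{1}^{(1)} = (4·0.0790022 − 0.0822930) / 3 = 0.0779053
T_{2}^{(1)} = (4·0.0781708 − 0.0790022) / 3 = 0.0778937
T_{2}^{(2)} = (16·0.0778937 − 0.0779053) / 15 = 0.0778929
(Column j=1 coincides with Simpson's rule on the same nodes.)

0.07789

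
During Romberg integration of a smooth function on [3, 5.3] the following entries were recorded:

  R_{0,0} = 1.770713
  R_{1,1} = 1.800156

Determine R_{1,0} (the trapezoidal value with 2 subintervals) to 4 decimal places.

From R_{1,1} = (4·R_{1,0} − R_{0,0})/3, solve for R_{1,0}:
4·R_{1,0} = 3·1.800156 + 1.770713 = 7.171181
R_{1,0} = 1.792795

1.7928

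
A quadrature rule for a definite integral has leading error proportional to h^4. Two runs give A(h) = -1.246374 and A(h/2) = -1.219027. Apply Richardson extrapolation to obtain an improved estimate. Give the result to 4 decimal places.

-1.2172

The leading error scales as h^4; refining by a factor of 2 reduces it by 2^4 = 16.
Extrapolated value = (16·A(h/2) − A(h)) / (16 − 1)
= (16·(-1.219027) − (-1.246374)) / 15
= -18.258058 / 15 = -1.217204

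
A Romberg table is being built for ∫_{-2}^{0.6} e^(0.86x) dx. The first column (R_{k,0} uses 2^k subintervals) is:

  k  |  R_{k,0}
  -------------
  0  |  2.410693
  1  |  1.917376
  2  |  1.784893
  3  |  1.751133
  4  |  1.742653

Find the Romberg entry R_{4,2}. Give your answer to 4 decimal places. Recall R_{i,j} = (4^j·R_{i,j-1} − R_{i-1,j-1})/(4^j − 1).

Richardson extrapolation on the trapezoidal column (denominator 4−1=3):
R_{3,1} = 1.751133 + (1.751133 − 1.784893)/3 = 1.739880
R_{4,1} = 1.742653 + (1.742653 − 1.751133)/3 = 1.739826
R_{4,2} = 1.739826 + (1.739826 − 1.739880)/15 = 1.739822

1.7398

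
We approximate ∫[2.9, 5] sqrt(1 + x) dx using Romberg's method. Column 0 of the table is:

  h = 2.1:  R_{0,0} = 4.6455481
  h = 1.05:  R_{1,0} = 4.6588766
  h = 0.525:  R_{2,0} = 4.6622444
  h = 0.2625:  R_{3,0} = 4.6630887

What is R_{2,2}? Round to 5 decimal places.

Richardson extrapolation on the trapezoidal column (denominator 4−1=3):
R_{1,1} = 4.6588766 + (4.6588766 − 4.6455481)/3 = 4.6633194
R_{2,1} = 4.6622444 + (4.6622444 − 4.6588766)/3 = 4.6633670
R_{2,2} = 4.6633670 + (4.6633670 − 4.6633194)/15 = 4.6633702

4.66337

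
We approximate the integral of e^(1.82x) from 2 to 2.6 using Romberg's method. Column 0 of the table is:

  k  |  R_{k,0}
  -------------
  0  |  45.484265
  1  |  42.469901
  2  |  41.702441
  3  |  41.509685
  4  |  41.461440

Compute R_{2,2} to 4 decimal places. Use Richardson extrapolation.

Richardson extrapolation on the trapezoidal column (denominator 4−1=3):
R_{1,1} = 42.469901 + (42.469901 − 45.484265)/3 = 41.465113
R_{2,1} = 41.702441 + (41.702441 − 42.469901)/3 = 41.446621
R_{2,2} = 41.446621 + (41.446621 − 41.465113)/15 = 41.445388

41.4454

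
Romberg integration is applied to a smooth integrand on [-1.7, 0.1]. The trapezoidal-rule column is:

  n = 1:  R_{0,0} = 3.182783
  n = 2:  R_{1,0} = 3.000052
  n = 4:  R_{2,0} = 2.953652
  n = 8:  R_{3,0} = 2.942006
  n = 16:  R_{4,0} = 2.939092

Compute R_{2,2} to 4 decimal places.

2.9381

Richardson extrapolation on the trapezoidal column (denominator 4−1=3):
R_{1,1} = (4·3.000052 − 3.182783) / 3 = 2.939142
R_{2,1} = (4·2.953652 − 3.000052) / 3 = 2.938185
R_{2,2} = (16·2.938185 − 2.939142) / 15 = 2.938121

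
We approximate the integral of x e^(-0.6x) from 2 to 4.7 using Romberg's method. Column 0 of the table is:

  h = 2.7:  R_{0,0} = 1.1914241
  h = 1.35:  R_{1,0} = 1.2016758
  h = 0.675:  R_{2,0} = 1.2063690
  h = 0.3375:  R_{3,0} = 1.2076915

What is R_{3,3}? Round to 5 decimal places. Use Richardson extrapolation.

R_{1,1} = 1.2016758 + (1.2016758 − 1.1914241)/3 = 1.2050930
R_{2,1} = 1.2063690 + (1.2063690 − 1.2016758)/3 = 1.2079334
R_{3,1} = 1.2076915 + (1.2076915 − 1.2063690)/3 = 1.2081323
R_{2,2} = 1.2079334 + (1.2079334 − 1.2050930)/15 = 1.2081228
R_{3,2} = 1.2081323 + (1.2081323 − 1.2079334)/15 = 1.2081456
R_{3,3} = (64·1.2081456 − 1.2081228) / 63 = 1.2081460
(Column j=1 coincides with Simpson's rule on the same nodes.)

1.20815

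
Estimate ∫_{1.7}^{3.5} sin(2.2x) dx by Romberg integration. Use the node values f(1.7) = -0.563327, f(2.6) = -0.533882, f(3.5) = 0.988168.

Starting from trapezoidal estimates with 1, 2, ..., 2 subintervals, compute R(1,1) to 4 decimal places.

-0.5132

R(0,0) (trapezoid, 1 panel, h=1.8000): 0.382357
R(1,0) (trapezoid, 2 panels, h=0.9000): -0.289315
R(1,1) = -0.289315 + (-0.289315 − 0.382357)/3 = -0.513206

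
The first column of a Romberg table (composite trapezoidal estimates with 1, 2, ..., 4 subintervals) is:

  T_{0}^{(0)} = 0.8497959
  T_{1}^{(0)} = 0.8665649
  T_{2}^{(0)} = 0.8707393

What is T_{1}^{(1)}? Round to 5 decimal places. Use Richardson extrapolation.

0.87215

Richardson extrapolation on the trapezoidal column (denominator 4−1=3):
T_{1}^{(1)} = 0.8665649 + (0.8665649 − 0.8497959)/3 = 0.8721546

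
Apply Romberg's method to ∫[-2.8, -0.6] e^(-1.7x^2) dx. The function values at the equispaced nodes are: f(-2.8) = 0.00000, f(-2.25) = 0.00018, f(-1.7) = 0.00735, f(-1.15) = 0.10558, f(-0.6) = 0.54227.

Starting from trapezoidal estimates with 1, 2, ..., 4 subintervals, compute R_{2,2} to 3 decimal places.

0.178

R_{0,0} (trapezoid, 1 panel, h=2.2000): 0.59650
R_{1,0} (trapezoid, 2 panels, h=1.1000): 0.30633
R_{2,0} (trapezoid, 4 panels, h=0.5500): 0.21133
R_{1,1} = 0.30633 + (0.30633 − 0.59650)/3 = 0.20961
R_{2,1} = 0.21133 + (0.21133 − 0.30633)/3 = 0.17966
R_{2,2} = 0.17966 + (0.17966 − 0.20961)/15 = 0.17766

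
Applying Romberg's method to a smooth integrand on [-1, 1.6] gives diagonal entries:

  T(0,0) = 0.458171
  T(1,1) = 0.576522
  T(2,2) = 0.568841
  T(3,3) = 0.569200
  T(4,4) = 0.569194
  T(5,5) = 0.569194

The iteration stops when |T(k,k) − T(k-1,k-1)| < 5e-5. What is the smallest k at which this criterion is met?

|T(1,1) − T(0,0)| = 0.118351 ≥ 5e-5
|T(2,2) − T(1,1)| = 0.007681 ≥ 5e-5
|T(3,3) − T(2,2)| = 0.000359 ≥ 5e-5
|T(4,4) − T(3,3)| = 0.000006 < 5e-5

k = 4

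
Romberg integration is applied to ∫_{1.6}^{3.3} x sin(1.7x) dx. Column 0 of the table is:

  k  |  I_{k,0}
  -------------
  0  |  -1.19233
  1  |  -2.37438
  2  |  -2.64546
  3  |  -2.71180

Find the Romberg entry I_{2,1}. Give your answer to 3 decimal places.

Richardson extrapolation on the trapezoidal column (denominator 4−1=3):
I_{2,1} = -2.64546 + (-2.64546 − (-2.37438))/3 = -2.73582

-2.736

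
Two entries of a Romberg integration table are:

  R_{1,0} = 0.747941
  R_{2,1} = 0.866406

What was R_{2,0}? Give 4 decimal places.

From R_{2,1} = (4·R_{2,0} − R_{1,0})/3, solve for R_{2,0}:
4·R_{2,0} = 3·0.866406 + 0.747941 = 3.347159
R_{2,0} = 0.836790

0.8368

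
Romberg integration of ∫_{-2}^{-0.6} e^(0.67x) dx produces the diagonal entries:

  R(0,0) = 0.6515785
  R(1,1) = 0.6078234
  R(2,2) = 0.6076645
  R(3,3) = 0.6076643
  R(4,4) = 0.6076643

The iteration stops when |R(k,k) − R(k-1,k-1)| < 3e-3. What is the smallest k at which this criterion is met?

|R(1,1) − R(0,0)| = 0.0437551 ≥ 3e-3
|R(2,2) − R(1,1)| = 0.0001589 < 3e-3

k = 2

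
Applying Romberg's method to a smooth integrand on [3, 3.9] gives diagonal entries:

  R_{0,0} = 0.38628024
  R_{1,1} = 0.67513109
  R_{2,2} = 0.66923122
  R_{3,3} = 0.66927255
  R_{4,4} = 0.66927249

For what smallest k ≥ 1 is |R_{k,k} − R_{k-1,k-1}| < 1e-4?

|R_{1,1} − R_{0,0}| = 0.28885085 ≥ 1e-4
|R_{2,2} − R_{1,1}| = 0.00589987 ≥ 1e-4
|R_{3,3} − R_{2,2}| = 0.00004133 < 1e-4

k = 3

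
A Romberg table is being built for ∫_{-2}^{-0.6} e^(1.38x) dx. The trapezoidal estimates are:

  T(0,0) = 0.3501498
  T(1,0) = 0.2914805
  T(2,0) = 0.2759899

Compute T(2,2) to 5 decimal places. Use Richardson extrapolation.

Richardson extrapolation on the trapezoidal column (denominator 4−1=3):
T(1,1) = (4·0.2914805 − 0.3501498) / 3 = 0.2719241
T(2,1) = (4·0.2759899 − 0.2914805) / 3 = 0.2708264
T(2,2) = 0.2708264 + (0.2708264 − 0.2719241)/15 = 0.2707532
(Column j=1 coincides with Simpson's rule on the same nodes.)

0.27075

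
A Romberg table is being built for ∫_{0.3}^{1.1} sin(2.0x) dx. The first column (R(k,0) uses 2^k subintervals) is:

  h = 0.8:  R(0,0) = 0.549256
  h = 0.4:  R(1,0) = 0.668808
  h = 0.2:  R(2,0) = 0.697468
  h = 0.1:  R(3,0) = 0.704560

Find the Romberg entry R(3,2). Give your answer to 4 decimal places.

0.7069

R(2,1) = (4·0.697468 − 0.668808) / 3 = 0.707021
R(3,1) = (4·0.704560 − 0.697468) / 3 = 0.706924
R(3,2) = (16·0.706924 − 0.707021) / 15 = 0.706918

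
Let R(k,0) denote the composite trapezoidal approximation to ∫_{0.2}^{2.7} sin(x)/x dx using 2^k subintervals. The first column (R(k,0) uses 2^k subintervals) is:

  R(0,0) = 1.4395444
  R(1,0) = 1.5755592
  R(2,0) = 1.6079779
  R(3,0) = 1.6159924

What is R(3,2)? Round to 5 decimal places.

1.61866

R(2,1) = (4·1.6079779 − 1.5755592) / 3 = 1.6187841
R(3,1) = 1.6159924 + (1.6159924 − 1.6079779)/3 = 1.6186639
R(3,2) = 1.6186639 + (1.6186639 − 1.6187841)/15 = 1.6186559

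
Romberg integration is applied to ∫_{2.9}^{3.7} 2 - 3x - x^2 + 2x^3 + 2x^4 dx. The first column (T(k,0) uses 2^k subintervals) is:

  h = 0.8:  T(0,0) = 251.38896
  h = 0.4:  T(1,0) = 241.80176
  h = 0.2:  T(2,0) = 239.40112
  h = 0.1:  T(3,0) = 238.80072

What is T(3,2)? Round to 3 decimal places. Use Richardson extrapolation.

238.601

Richardson extrapolation on the trapezoidal column (denominator 4−1=3):
T(2,1) = (4·239.40112 − 241.80176) / 3 = 238.60091
T(3,1) = 238.80072 + (238.80072 − 239.40112)/3 = 238.60059
T(3,2) = (16·238.60059 − 238.60091) / 15 = 238.60057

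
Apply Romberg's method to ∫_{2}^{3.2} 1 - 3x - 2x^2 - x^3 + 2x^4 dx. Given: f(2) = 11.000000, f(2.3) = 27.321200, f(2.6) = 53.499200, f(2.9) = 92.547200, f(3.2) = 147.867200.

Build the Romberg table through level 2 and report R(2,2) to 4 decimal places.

74.5313

R(0,0) (trapezoid, 1 panel, h=1.2000): 95.320320
R(1,0) (trapezoid, 2 panels, h=0.6000): 79.759680
R(2,0) (trapezoid, 4 panels, h=0.3000): 75.840360
R(1,1) = 79.759680 + (79.759680 − 95.320320)/3 = 74.572800
R(2,1) = 75.840360 + (75.840360 − 79.759680)/3 = 74.533920
R(2,2) = 74.533920 + (74.533920 − 74.572800)/15 = 74.531328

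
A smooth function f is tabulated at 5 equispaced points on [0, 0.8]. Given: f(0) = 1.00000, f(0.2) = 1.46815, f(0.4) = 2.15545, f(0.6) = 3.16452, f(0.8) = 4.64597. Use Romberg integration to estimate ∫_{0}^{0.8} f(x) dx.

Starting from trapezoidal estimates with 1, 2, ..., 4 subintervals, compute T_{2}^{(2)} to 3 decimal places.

T_{0}^{(0)} (trapezoid, 1 panel, h=0.8000): 2.25839
T_{1}^{(0)} (trapezoid, 2 panels, h=0.4000): 1.99137
T_{2}^{(0)} (trapezoid, 4 panels, h=0.2000): 1.92222
T_{1}^{(1)} = 1.99137 + (1.99137 − 2.25839)/3 = 1.90236
T_{2}^{(1)} = 1.92222 + (1.92222 − 1.99137)/3 = 1.89917
T_{2}^{(2)} = 1.89917 + (1.89917 − 1.90236)/15 = 1.89896

1.899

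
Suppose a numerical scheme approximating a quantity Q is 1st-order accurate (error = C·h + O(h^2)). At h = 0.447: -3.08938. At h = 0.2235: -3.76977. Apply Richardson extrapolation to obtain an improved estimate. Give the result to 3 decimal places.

-4.450

The leading error scales as h; refining by a factor of 2 reduces it by 2^1 = 2.
Extrapolated value = (2·A(h/2) − A(h)) / (2 − 1)
= (2·(-3.76977) − (-3.08938)) / 1
= -4.45016 / 1 = -4.45016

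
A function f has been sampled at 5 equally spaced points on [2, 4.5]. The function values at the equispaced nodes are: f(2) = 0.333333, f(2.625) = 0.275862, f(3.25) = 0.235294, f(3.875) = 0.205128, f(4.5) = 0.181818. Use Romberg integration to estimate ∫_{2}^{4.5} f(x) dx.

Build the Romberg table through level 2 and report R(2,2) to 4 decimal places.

0.6061

R(0,0) (trapezoid, 1 panel, h=2.5000): 0.643939
R(1,0) (trapezoid, 2 panels, h=1.2500): 0.616087
R(2,0) (trapezoid, 4 panels, h=0.6250): 0.608662
R(1,1) = 0.616087 + (0.616087 − 0.643939)/3 = 0.606803
R(2,1) = 0.608662 + (0.608662 − 0.616087)/3 = 0.606187
R(2,2) = 0.606187 + (0.606187 − 0.606803)/15 = 0.606146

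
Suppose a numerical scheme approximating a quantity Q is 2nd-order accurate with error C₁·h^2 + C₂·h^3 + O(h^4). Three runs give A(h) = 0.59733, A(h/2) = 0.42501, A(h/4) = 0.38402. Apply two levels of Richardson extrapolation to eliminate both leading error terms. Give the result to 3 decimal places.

First eliminate the h^2 term (factor 2^2 = 4):
  B₁ = (4·0.42501 − 0.59733)/3 = 0.36757
  B₂ = (4·0.38402 − 0.42501)/3 = 0.37036
Then eliminate the h^3 term (factor 2^3 = 8):
  (8·0.37036 − 0.36757)/7 = 0.37076

0.371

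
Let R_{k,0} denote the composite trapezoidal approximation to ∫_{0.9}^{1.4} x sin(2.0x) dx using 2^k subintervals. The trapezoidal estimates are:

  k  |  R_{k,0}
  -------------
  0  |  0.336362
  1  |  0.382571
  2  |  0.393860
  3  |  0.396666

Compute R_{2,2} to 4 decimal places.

0.3976

Richardson extrapolation on the trapezoidal column (denominator 4−1=3):
R_{1,1} = (4·0.382571 − 0.336362) / 3 = 0.397974
R_{2,1} = 0.393860 + (0.393860 − 0.382571)/3 = 0.397623
R_{2,2} = (16·0.397623 − 0.397974) / 15 = 0.397600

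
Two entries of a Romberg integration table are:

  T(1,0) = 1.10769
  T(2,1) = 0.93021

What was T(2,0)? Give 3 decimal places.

0.975

From T(2,1) = (4·T(2,0) − T(1,0))/3, solve for T(2,0):
4·T(2,0) = 3·0.93021 + 1.10769 = 3.89832
T(2,0) = 0.97458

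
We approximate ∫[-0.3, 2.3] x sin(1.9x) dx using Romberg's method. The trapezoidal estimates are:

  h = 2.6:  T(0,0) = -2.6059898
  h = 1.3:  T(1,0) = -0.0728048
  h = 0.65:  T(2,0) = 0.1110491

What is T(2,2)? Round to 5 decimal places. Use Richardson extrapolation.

Richardson extrapolation on the trapezoidal column (denominator 4−1=3):
T(1,1) = (4·(-0.0728048) − (-2.6059898)) / 3 = 0.7715902
T(2,1) = (4·0.1110491 − (-0.0728048)) / 3 = 0.1723337
T(2,2) = (16·0.1723337 − 0.7715902) / 15 = 0.1323833
(Column j=1 coincides with Simpson's rule on the same nodes.)

0.13238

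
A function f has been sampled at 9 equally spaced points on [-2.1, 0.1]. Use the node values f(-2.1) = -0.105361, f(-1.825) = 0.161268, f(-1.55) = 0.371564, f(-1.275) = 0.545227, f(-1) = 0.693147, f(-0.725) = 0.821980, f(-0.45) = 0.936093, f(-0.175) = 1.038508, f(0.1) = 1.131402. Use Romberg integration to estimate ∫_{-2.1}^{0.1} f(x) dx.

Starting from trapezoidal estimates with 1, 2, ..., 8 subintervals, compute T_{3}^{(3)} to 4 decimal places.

1.4022

T_{0}^{(0)} (trapezoid, 1 panel, h=2.2000): 1.128645
T_{1}^{(0)} (trapezoid, 2 panels, h=1.1000): 1.326784
T_{2}^{(0)} (trapezoid, 4 panels, h=0.5500): 1.382603
T_{3}^{(0)} (trapezoid, 8 panels, h=0.2750): 1.397222
T_{1}^{(1)} = 1.326784 + (1.326784 − 1.128645)/3 = 1.392830
T_{2}^{(1)} = 1.382603 + (1.382603 − 1.326784)/3 = 1.401209
T_{3}^{(1)} = 1.397222 + (1.397222 − 1.382603)/3 = 1.402095
T_{2}^{(2)} = 1.401209 + (1.401209 − 1.392830)/15 = 1.401768
T_{3}^{(2)} = 1.402095 + (1.402095 − 1.401209)/15 = 1.402154
T_{3}^{(3)} = 1.402154 + (1.402154 − 1.401768)/63 = 1.402160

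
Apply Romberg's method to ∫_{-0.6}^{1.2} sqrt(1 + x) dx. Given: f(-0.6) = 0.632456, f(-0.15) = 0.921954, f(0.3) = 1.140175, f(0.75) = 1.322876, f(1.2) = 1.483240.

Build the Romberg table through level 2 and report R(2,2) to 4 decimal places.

R(0,0) (trapezoid, 1 panel, h=1.8000): 1.904126
R(1,0) (trapezoid, 2 panels, h=0.9000): 1.978221
R(2,0) (trapezoid, 4 panels, h=0.4500): 1.999284
R(1,1) = 1.978221 + (1.978221 − 1.904126)/3 = 2.002919
R(2,1) = 1.999284 + (1.999284 − 1.978221)/3 = 2.006305
R(2,2) = 2.006305 + (2.006305 − 2.002919)/15 = 2.006531

2.0065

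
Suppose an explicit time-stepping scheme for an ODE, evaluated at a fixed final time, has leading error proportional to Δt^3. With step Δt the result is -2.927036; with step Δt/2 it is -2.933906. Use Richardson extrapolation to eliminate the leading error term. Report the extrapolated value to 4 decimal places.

Extrapolated value = (8·A(Δt/2) − A(Δt)) / (8 − 1)
= (8·(-2.933906) − (-2.927036)) / 7
= -20.544212 / 7 = -2.934887

-2.9349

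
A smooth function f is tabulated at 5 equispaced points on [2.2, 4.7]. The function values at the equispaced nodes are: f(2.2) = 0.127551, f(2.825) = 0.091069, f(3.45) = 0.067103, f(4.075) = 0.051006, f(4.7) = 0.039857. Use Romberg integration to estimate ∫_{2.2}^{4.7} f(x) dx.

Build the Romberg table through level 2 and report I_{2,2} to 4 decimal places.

0.1812

I_{0,0} (trapezoid, 1 panel, h=2.5000): 0.209260
I_{1,0} (trapezoid, 2 panels, h=1.2500): 0.188509
I_{2,0} (trapezoid, 4 panels, h=0.6250): 0.183051
I_{1,1} = 0.188509 + (0.188509 − 0.209260)/3 = 0.181592
I_{2,1} = 0.183051 + (0.183051 − 0.188509)/3 = 0.181232
I_{2,2} = 0.181232 + (0.181232 − 0.181592)/15 = 0.181208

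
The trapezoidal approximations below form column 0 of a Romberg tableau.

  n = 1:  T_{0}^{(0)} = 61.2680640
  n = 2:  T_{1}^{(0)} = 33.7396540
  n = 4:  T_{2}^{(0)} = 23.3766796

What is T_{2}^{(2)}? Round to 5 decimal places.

Richardson extrapolation on the trapezoidal column (denominator 4−1=3):
T_{1}^{(1)} = 33.7396540 + (33.7396540 − 61.2680640)/3 = 24.5635173
T_{2}^{(1)} = 23.3766796 + (23.3766796 − 33.7396540)/3 = 19.9223548
T_{2}^{(2)} = 19.9223548 + (19.9223548 − 24.5635173)/15 = 19.6129440
(Column j=1 coincides with Simpson's rule on the same nodes.)

19.61294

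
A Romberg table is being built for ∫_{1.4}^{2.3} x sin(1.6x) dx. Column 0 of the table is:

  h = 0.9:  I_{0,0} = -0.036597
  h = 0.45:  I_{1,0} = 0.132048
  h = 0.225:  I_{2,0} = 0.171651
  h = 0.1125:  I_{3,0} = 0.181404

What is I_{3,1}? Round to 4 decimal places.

0.1847

I_{3,1} = 0.181404 + (0.181404 − 0.171651)/3 = 0.184655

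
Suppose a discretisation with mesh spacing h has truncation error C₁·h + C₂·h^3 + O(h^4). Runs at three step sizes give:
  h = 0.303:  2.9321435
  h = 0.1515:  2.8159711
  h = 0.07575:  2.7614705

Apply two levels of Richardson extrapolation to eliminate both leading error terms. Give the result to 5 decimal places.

2.70799

First eliminate the h term (factor 2^1 = 2):
  B₁ = (2·2.8159711 − 2.9321435)/1 = 2.6997987
  B₂ = (2·2.7614705 − 2.8159711)/1 = 2.7069699
Then eliminate the h^3 term (factor 2^3 = 8):
  (8·2.7069699 − 2.6997987)/7 = 2.7079944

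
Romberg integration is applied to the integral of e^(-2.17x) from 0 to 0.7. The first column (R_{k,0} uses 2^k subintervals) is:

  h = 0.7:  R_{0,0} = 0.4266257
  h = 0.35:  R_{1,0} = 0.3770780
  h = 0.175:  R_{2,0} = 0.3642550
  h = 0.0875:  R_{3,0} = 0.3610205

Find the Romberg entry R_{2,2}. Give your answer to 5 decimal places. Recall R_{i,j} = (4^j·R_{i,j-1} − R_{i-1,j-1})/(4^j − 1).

0.35994

R_{1,1} = 0.3770780 + (0.3770780 − 0.4266257)/3 = 0.3605621
R_{2,1} = (4·0.3642550 − 0.3770780) / 3 = 0.3599807
R_{2,2} = (16·0.3599807 − 0.3605621) / 15 = 0.3599419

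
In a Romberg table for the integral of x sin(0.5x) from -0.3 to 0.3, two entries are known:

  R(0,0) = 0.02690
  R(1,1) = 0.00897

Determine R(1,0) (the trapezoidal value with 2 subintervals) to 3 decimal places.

From R(1,1) = (4·R(1,0) − R(0,0))/3, solve for R(1,0):
4·R(1,0) = 3·0.00897 + 0.02690 = 0.05381
R(1,0) = 0.01345

0.013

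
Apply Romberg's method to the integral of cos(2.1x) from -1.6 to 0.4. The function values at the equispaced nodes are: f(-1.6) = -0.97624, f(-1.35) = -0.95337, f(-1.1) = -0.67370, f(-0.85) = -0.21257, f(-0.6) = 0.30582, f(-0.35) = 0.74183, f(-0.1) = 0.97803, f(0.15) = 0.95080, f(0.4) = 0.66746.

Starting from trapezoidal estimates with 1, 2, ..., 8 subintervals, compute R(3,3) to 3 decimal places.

R(0,0) (trapezoid, 1 panel, h=2.0000): -0.30878
R(1,0) (trapezoid, 2 panels, h=1.0000): 0.15143
R(2,0) (trapezoid, 4 panels, h=0.5000): 0.22788
R(3,0) (trapezoid, 8 panels, h=0.2500): 0.24561
R(1,1) = 0.15143 + (0.15143 − (-0.30878))/3 = 0.30483
R(2,1) = 0.22788 + (0.22788 − 0.15143)/3 = 0.25336
R(3,1) = 0.24561 + (0.24561 − 0.22788)/3 = 0.25152
R(2,2) = 0.25336 + (0.25336 − 0.30483)/15 = 0.24993
R(3,2) = 0.25152 + (0.25152 − 0.25336)/15 = 0.25140
R(3,3) = 0.25140 + (0.25140 − 0.24993)/63 = 0.25142

0.251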